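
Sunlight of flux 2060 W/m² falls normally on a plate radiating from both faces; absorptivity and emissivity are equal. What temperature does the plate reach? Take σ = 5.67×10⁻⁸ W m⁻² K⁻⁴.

T ≈ 367 K

Absorbed flux αS = emitted flux 2εσT⁴ per unit area; with α = ε this gives T = (S/2σ)^(1/4).
T = (2060 / (2 × 5.67×10⁻⁸))^(1/4) = (1.82×10^10)^(1/4).
T = 367 K.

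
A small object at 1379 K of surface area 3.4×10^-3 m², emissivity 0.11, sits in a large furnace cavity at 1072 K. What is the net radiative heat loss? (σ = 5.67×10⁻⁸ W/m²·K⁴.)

Q ≈ 48.7 W

Q = εσA(T⁴ − T_s⁴). T⁴ − T_s⁴ = (1379)⁴ − (1072)⁴ = 3.62×10^12 − 1.32×10^12 = 2.30×10^12 K⁴.
Q = 0.11 × 5.67×10⁻⁸ × 3.40×10^-3 × 2.30×10^12 = 48.7 W.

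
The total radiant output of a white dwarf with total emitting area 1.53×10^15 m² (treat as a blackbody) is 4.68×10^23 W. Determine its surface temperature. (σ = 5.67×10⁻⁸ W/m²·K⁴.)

T ≈ 8570 K

From P = σAT⁴, T = (P / σA)^(1/4) = (4.68×10^23 / (5.67×10⁻⁸ × 1.53×10^15))^(1/4).
T = (5.39×10^15)^(1/4) = 8570 K.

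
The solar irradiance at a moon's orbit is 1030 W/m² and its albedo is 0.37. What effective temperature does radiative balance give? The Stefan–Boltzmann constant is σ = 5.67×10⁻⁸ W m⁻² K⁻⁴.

T ≈ 231 K

Power absorbed = (1−a)S·πR²; power emitted = 4πR²σT⁴. Equating and cancelling πR²:
T = ((1−a)S / 4σ)^(1/4) = (649 / (4 × 5.67×10⁻⁸))^(1/4) = (2.86×10^9)^(1/4).
T = 231 K.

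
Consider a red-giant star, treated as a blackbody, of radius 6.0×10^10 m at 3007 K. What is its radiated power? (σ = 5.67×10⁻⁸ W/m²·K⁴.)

A = 4πr² = 4π × (6.0×10^10)² = 4.52×10^22 m².
P = σAT⁴ = 5.67×10⁻⁸ × 4.52×10^22 × (3007)⁴ = 5.67×10⁻⁸ × 4.52×10^22 × 8.18×10^13.
P = 2.10×10^29 W.

P ≈ 2.10×10^29 W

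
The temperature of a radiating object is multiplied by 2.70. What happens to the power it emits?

P ∝ T⁴, so the power scales as (2.70)⁴ = 53.1.

factor ≈ 53.1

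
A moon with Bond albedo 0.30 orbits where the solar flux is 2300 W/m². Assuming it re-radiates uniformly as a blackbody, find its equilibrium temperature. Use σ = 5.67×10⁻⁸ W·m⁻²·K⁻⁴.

Power absorbed = (1−a)S·πR²; power emitted = 4πR²σT⁴. Equating and cancelling πR²:
T = ((1−a)S / 4σ)^(1/4) = (1610 / (4 × 5.67×10⁻⁸))^(1/4) = (7.10×10^9)^(1/4).
T = 290 K.

T ≈ 290 K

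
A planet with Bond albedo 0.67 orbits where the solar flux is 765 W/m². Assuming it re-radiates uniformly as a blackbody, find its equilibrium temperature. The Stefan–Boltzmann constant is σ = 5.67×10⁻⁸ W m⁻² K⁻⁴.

T ≈ 183 K

Power absorbed = (1−a)S·πR²; power emitted = 4πR²σT⁴. Equating and cancelling πR²:
T = ((1−a)S / 4σ)^(1/4) = (252 / (4 × 5.67×10⁻⁸))^(1/4) = (1.11×10^9)^(1/4).
T = 183 K.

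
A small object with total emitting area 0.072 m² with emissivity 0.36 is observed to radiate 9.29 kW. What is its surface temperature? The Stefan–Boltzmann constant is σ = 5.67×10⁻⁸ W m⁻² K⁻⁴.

T ≈ 1590 K

From P = εσAT⁴, T = (P / εσA)^(1/4) = (9290 / (0.36 × 5.67×10⁻⁸ × 0.0720))^(1/4).
T = (6.32×10^12)^(1/4) = 1590 K.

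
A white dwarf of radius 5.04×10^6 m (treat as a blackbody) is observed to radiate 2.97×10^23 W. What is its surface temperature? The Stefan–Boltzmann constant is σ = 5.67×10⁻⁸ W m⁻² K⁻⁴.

A = 4πr² = 4π × (5.04×10^6)² = 3.19×10^14 m².
From P = σAT⁴, T = (P / σA)^(1/4) = (2.97×10^23 / (5.67×10⁻⁸ × 3.19×10^14))^(1/4).
T = (1.64×10^16)^(1/4) = 11300 K.

T ≈ 11300 K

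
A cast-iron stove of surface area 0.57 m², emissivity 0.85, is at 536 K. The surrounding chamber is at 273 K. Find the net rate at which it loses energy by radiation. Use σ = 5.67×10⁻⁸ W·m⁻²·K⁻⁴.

Q ≈ 2110 W

Q = εσA(T⁴ − T_s⁴). T⁴ − T_s⁴ = (536)⁴ − (273)⁴ = 8.25×10^10 − 5.55×10^9 = 7.70×10^10 K⁴.
Q = 0.85 × 5.67×10⁻⁸ × 0.570 × 7.70×10^10 = 2110 W.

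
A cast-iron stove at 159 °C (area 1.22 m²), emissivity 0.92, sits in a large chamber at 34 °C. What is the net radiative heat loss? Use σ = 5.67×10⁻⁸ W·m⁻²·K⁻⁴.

Convert: 159 °C = 432 K; 34 °C = 307 K.
Q = εσA(T⁴ − T_s⁴). T⁴ − T_s⁴ = (432)⁴ − (307)⁴ = 3.48×10^10 − 8.88×10^9 = 2.59×10^10 K⁴.
Q = 0.92 × 5.67×10⁻⁸ × 1.22 × 2.59×10^10 = 1650 W.

Q ≈ 1650 W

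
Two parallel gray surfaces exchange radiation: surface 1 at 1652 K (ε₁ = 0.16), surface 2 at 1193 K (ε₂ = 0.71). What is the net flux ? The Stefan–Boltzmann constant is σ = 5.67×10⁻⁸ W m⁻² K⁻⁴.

q ≈ 46200 W/m²

For two large parallel gray plates, q = σ(T₁⁴ − T₂⁴) / (1/ε₁ + 1/ε₂ − 1).
1/ε₁ + 1/ε₂ − 1 = 1/0.16 + 1/0.71 − 1 = 6.658.
T₁⁴ − T₂⁴ = 7.45×10^12 − 2.03×10^12 = 5.42×10^12 K⁴.
q = 5.67×10⁻⁸ × 5.42×10^12 / 6.658 = 46200 W/m².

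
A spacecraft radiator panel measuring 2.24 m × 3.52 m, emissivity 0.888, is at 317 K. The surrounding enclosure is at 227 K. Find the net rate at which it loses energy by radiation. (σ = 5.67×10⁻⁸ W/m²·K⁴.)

Q ≈ 2950 W

A = 2.24 × 3.52 = 7.88 m².
Q = εσA(T⁴ − T_s⁴). T⁴ − T_s⁴ = (317)⁴ − (227)⁴ = 1.01×10^10 − 2.66×10^9 = 7.44×10^9 K⁴.
Q = 0.888 × 5.67×10⁻⁸ × 7.88 × 7.44×10^9 = 2950 W.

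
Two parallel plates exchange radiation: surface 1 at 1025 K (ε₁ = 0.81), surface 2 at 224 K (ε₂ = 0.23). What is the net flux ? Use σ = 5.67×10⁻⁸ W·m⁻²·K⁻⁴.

q ≈ 13600 W/m²

For two large parallel gray plates, q = σ(T₁⁴ − T₂⁴) / (1/ε₁ + 1/ε₂ − 1).
1/ε₁ + 1/ε₂ − 1 = 1/0.81 + 1/0.23 − 1 = 4.582.
T₁⁴ − T₂⁴ = 1.10×10^12 − 2.52×10^9 = 1.10×10^12 K⁴.
q = 5.67×10⁻⁸ × 1.10×10^12 / 4.582 = 13600 W/m².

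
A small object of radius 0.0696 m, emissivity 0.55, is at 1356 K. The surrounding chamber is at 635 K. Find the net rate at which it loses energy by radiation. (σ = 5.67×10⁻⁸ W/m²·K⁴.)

A = 4πr² = 4π × (0.0696)² = 0.0609 m².
Q = εσA(T⁴ − T_s⁴). T⁴ − T_s⁴ = (1356)⁴ − (635)⁴ = 3.38×10^12 − 1.63×10^11 = 3.22×10^12 K⁴.
Q = 0.55 × 5.67×10⁻⁸ × 0.0609 × 3.22×10^12 = 6110 W.

Q ≈ 6110 W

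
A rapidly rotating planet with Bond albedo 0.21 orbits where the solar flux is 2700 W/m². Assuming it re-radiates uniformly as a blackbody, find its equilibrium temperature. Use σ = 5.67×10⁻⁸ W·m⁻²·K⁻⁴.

T ≈ 311 K

Power absorbed = (1−a)S·πR²; power emitted = 4πR²σT⁴. Equating and cancelling πR²:
T = ((1−a)S / 4σ)^(1/4) = (2130 / (4 × 5.67×10⁻⁸))^(1/4) = (9.40×10^9)^(1/4).
T = 311 K.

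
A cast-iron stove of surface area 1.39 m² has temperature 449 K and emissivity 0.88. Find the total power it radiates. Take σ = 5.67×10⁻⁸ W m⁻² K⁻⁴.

Stefan–Boltzmann: P = εσAT⁴ = 0.88 × 5.67×10⁻⁸ × 1.39 × (449)⁴ = 0.88 × 5.67×10⁻⁸ × 1.39 × 4.06×10^10.
P = 2820 W.

P ≈ 2820 W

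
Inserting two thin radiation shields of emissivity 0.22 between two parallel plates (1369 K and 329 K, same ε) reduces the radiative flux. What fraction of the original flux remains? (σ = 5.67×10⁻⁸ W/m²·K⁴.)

ratio ≈ 0.333

With N identical shields there are N+1 = 3 gaps in series, each with the same radiative resistance, so the flux falls to 1/(N+1) of its unshielded value.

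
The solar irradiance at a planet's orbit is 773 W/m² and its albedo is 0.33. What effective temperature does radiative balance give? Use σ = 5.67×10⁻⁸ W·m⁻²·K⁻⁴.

Power absorbed = (1−a)S·πR²; power emitted = 4πR²σT⁴. Equating and cancelling πR²:
T = ((1−a)S / 4σ)^(1/4) = (518 / (4 × 5.67×10⁻⁸))^(1/4) = (2.28×10^9)^(1/4).
T = 219 K.

T ≈ 219 K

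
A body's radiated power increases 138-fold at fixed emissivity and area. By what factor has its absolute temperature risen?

P ∝ T⁴ ⇒ T ∝ P^(1/4), so T scales by (138)^(1/4) = 3.43.

factor ≈ 3.43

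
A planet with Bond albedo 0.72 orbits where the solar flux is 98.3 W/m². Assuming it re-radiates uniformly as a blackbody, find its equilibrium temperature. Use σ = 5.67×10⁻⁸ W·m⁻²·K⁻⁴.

Power absorbed = (1−a)S·πR²; power emitted = 4πR²σT⁴. Equating and cancelling πR²:
T = ((1−a)S / 4σ)^(1/4) = (27.5 / (4 × 5.67×10⁻⁸))^(1/4) = (1.21×10^8)^(1/4).
T = 105 K.

T ≈ 105 K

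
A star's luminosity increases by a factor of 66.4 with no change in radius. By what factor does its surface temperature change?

P ∝ T⁴ ⇒ T ∝ P^(1/4), so T scales by (66.4)^(1/4) = 2.85.

factor ≈ 2.85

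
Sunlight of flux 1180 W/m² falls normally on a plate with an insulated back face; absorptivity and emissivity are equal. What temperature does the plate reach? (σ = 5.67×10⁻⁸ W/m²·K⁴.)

T ≈ 380 K

Absorbed flux αS = emitted flux εσT⁴ (one radiating face); with α = ε, T = (S/σ)^(1/4).
T = (1180 / 5.67×10⁻⁸)^(1/4) = (2.08×10^10)^(1/4).
T = 380 K.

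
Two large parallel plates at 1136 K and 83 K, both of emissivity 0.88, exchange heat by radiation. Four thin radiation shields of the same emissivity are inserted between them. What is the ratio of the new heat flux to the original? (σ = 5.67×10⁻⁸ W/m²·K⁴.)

With N identical shields there are N+1 = 5 gaps in series, each with the same radiative resistance, so the flux falls to 1/(N+1) of its unshielded value.

ratio ≈ 0.200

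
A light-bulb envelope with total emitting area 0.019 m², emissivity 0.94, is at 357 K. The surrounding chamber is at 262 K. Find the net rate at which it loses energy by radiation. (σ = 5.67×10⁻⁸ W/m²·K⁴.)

Q = εσA(T⁴ − T_s⁴). T⁴ − T_s⁴ = (357)⁴ − (262)⁴ = 1.62×10^10 − 4.71×10^9 = 1.15×10^10 K⁴.
Q = 0.94 × 5.67×10⁻⁸ × 0.0190 × 1.15×10^10 = 11.7 W.

Q ≈ 11.7 W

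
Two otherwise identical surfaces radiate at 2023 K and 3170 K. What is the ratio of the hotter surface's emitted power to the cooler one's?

P ∝ T⁴, so the ratio is (3170/2023)⁴ = (1.567)⁴ = 6.03.

ratio ≈ 6.03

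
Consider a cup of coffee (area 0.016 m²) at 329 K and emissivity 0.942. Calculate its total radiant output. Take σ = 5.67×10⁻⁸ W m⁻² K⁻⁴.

P ≈ 10.0 W

Stefan–Boltzmann: P = εσAT⁴ = 0.942 × 5.67×10⁻⁸ × 0.0160 × (329)⁴ = 0.942 × 5.67×10⁻⁸ × 0.0160 × 1.17×10^10.
P = 10.0 W.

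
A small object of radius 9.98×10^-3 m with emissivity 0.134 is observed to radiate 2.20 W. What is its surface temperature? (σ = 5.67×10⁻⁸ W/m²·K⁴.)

T ≈ 694 K

A = 4πr² = 4π × (9.98×10^-3)² = 1.25×10^-3 m².
From P = εσAT⁴, T = (P / εσA)^(1/4) = (2.20 / (0.134 × 5.67×10⁻⁸ × 1.25×10^-3))^(1/4).
T = (2.31×10^11)^(1/4) = 694 K.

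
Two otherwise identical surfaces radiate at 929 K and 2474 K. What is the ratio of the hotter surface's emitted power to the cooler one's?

P ∝ T⁴, so the ratio is (2474/929)⁴ = (2.663)⁴ = 50.3.

ratio ≈ 50.3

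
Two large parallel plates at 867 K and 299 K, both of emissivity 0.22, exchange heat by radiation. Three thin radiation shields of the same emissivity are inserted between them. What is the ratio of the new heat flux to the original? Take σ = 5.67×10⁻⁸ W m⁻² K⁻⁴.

ratio ≈ 0.250

With N identical shields there are N+1 = 4 gaps in series, each with the same radiative resistance, so the flux falls to 1/(N+1) of its unshielded value.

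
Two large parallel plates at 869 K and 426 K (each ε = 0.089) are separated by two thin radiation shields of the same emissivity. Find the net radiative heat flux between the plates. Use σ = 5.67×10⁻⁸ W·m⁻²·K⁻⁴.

q ≈ 473 W/m²

Each of the 3 gaps contributes resistance (2/ε − 1) = 2/0.089 − 1 = 21.47; total = 64.42.
q = σ(T₁⁴ − T₂⁴) / 64.42 = 5.67×10⁻⁸ × 5.37×10^11 / 64.42 = 473 W/m².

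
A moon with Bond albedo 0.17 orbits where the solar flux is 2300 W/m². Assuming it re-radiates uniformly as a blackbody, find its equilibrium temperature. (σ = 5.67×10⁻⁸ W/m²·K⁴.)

T ≈ 303 K

Power absorbed = (1−a)S·πR²; power emitted = 4πR²σT⁴. Equating and cancelling πR²:
T = ((1−a)S / 4σ)^(1/4) = (1910 / (4 × 5.67×10⁻⁸))^(1/4) = (8.42×10^9)^(1/4).
T = 303 K.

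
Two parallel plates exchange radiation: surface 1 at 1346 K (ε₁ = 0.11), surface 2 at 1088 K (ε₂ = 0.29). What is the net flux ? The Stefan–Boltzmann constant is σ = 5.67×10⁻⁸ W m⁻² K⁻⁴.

q ≈ 9240 W/m²

For two large parallel gray plates, q = σ(T₁⁴ − T₂⁴) / (1/ε₁ + 1/ε₂ − 1).
1/ε₁ + 1/ε₂ − 1 = 1/0.11 + 1/0.29 − 1 = 11.54.
T₁⁴ − T₂⁴ = 3.28×10^12 − 1.40×10^12 = 1.88×10^12 K⁴.
q = 5.67×10⁻⁸ × 1.88×10^12 / 11.54 = 9240 W/m².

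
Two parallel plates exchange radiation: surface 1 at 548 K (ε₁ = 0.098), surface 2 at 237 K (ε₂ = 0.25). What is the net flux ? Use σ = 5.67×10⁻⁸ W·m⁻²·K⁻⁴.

For two large parallel gray plates, q = σ(T₁⁴ − T₂⁴) / (1/ε₁ + 1/ε₂ − 1).
1/ε₁ + 1/ε₂ − 1 = 1/0.098 + 1/0.25 − 1 = 13.20.
T₁⁴ − T₂⁴ = 9.02×10^10 − 3.15×10^9 = 8.70×10^10 K⁴.
q = 5.67×10⁻⁸ × 8.70×10^10 / 13.20 = 374 W/m².

q ≈ 374 W/m²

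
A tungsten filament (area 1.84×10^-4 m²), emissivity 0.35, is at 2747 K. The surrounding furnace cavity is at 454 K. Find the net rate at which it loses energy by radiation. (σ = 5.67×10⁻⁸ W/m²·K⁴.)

Q = εσA(T⁴ − T_s⁴). T⁴ − T_s⁴ = (2747)⁴ − (454)⁴ = 5.69×10^13 − 4.25×10^10 = 5.69×10^13 K⁴.
Q = 0.35 × 5.67×10⁻⁸ × 1.84×10^-4 × 5.69×10^13 = 208 W.

Q ≈ 208 W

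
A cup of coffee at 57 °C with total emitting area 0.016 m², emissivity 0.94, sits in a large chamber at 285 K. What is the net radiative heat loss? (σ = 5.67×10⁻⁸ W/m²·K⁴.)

Q ≈ 4.49 W

Convert: 57 °C = 330 K.
Q = εσA(T⁴ − T_s⁴). T⁴ − T_s⁴ = (330)⁴ − (285)⁴ = 1.19×10^10 − 6.60×10^9 = 5.26×10^9 K⁴.
Q = 0.94 × 5.67×10⁻⁸ × 0.0160 × 5.26×10^9 = 4.49 W.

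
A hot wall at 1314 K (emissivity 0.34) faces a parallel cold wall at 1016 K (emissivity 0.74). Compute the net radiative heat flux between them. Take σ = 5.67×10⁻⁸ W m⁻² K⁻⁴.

q ≈ 33000 W/m²

For two large parallel gray plates, q = σ(T₁⁴ − T₂⁴) / (1/ε₁ + 1/ε₂ − 1).
1/ε₁ + 1/ε₂ − 1 = 1/0.34 + 1/0.74 − 1 = 3.293.
T₁⁴ − T₂⁴ = 2.98×10^12 − 1.07×10^12 = 1.92×10^12 K⁴.
q = 5.67×10⁻⁸ × 1.92×10^12 / 3.293 = 33000 W/m².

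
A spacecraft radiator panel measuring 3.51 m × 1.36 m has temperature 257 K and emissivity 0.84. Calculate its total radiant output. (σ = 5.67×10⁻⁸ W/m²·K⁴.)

P ≈ 992 W

A = 3.51 × 1.36 = 4.77 m².
P = εσAT⁴ = 0.84 × 5.67×10⁻⁸ × 4.77 × (257)⁴ = 0.84 × 5.67×10⁻⁸ × 4.77 × 4.36×10^9.
P = 992 W.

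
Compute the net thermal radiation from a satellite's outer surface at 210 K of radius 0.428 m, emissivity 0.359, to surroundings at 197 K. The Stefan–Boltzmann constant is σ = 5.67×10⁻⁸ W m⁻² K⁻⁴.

Q ≈ 20.6 W

A = 4πr² = 4π × (0.428)² = 2.30 m².
Q = εσA(T⁴ − T_s⁴). T⁴ − T_s⁴ = (210)⁴ − (197)⁴ = 1.94×10^9 − 1.51×10^9 = 4.39×10^8 K⁴.
Q = 0.359 × 5.67×10⁻⁸ × 2.30 × 4.39×10^8 = 20.6 W.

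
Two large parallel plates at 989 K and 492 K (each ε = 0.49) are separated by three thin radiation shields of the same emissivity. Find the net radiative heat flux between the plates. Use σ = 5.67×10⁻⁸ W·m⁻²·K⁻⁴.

q ≈ 4130 W/m²

Each of the 4 gaps contributes resistance (2/ε − 1) = 2/0.49 − 1 = 3.082; total = 12.33.
q = σ(T₁⁴ − T₂⁴) / 12.33 = 5.67×10⁻⁸ × 8.98×10^11 / 12.33 = 4130 W/m².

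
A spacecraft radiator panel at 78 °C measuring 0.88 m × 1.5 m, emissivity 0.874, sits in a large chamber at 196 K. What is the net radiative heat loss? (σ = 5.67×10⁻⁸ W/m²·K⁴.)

A = 0.88 × 1.5 = 1.32 m².
Convert: 78 °C = 351 K.
Q = εσA(T⁴ − T_s⁴). T⁴ − T_s⁴ = (351)⁴ − (196)⁴ = 1.52×10^10 − 1.48×10^9 = 1.37×10^10 K⁴.
Q = 0.874 × 5.67×10⁻⁸ × 1.32 × 1.37×10^10 = 896 W.

Q ≈ 896 W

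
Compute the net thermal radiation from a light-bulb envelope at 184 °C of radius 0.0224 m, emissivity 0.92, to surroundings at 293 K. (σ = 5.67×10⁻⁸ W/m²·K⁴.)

Q ≈ 11.9 W

A = 4πr² = 4π × (0.0224)² = 6.31×10^-3 m².
Convert: 184 °C = 457 K.
Q = εσA(T⁴ − T_s⁴). T⁴ − T_s⁴ = (457)⁴ − (293)⁴ = 4.36×10^10 − 7.37×10^9 = 3.62×10^10 K⁴.
Q = 0.92 × 5.67×10⁻⁸ × 6.31×10^-3 × 3.62×10^10 = 11.9 W.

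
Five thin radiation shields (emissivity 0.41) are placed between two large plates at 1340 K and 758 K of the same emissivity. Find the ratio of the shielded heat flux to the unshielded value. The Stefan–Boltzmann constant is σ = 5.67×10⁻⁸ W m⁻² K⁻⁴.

With N identical shields there are N+1 = 6 gaps in series, each with the same radiative resistance, so the flux falls to 1/(N+1) of its unshielded value.

ratio ≈ 0.167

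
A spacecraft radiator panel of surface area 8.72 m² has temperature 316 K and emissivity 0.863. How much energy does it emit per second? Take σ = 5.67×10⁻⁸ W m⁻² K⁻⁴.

P ≈ 4250 W

Stefan–Boltzmann: P = εσAT⁴ = 0.863 × 5.67×10⁻⁸ × 8.72 × (316)⁴ = 0.863 × 5.67×10⁻⁸ × 8.72 × 9.97×10^9.
P = 4250 W.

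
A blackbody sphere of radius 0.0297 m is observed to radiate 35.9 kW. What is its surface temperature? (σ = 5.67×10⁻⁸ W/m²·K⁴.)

A = 4πr² = 4π × (0.0297)² = 0.0111 m².
From P = σAT⁴, T = (P / σA)^(1/4) = (35900 / (5.67×10⁻⁸ × 0.0111))^(1/4).
T = (5.71×10^13)^(1/4) = 2750 K.

T ≈ 2750 K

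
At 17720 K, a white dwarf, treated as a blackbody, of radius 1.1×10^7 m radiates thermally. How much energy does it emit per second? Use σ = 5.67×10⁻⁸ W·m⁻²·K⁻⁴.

A = 4πr² = 4π × (1.1×10^7)² = 1.52×10^15 m².
P = σAT⁴ = 5.67×10⁻⁸ × 1.52×10^15 × (17720)⁴ = 5.67×10⁻⁸ × 1.52×10^15 × 9.86×10^16.
P = 8.50×10^24 W.

P ≈ 8.50×10^24 W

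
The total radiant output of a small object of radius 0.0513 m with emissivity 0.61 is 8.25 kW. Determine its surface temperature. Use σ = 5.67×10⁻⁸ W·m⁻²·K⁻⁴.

A = 4πr² = 4π × (0.0513)² = 0.0331 m².
From P = εσAT⁴, T = (P / εσA)^(1/4) = (8250 / (0.61 × 5.67×10⁻⁸ × 0.0331))^(1/4).
T = (7.21×10^12)^(1/4) = 1640 K.

T ≈ 1640 K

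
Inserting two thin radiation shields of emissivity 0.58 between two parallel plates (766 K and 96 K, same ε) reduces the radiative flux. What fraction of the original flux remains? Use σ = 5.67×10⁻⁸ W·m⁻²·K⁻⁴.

With N identical shields there are N+1 = 3 gaps in series, each with the same radiative resistance, so the flux falls to 1/(N+1) of its unshielded value.

ratio ≈ 0.333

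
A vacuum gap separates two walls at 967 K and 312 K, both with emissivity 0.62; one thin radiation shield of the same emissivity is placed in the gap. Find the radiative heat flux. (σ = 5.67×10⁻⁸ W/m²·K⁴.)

q ≈ 11000 W/m²

Each of the 2 gaps contributes resistance (2/ε − 1) = 2/0.62 − 1 = 2.226; total = 4.452.
q = σ(T₁⁴ − T₂⁴) / 4.452 = 5.67×10⁻⁸ × 8.65×10^11 / 4.452 = 11000 W/m².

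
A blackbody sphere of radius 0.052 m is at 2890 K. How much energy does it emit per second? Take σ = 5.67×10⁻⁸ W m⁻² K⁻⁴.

P ≈ 1.34×10^5 W

A = 4πr² = 4π × (0.052)² = 0.0340 m².
P = σAT⁴ = 5.67×10⁻⁸ × 0.0340 × (2890)⁴ = 5.67×10⁻⁸ × 0.0340 × 6.98×10^13.
P = 1.34×10^5 W.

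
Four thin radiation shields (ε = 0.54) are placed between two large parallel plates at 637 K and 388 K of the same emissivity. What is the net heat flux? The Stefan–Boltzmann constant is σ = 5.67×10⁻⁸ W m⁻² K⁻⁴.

Each of the 5 gaps contributes resistance (2/ε − 1) = 2/0.54 − 1 = 2.704; total = 13.52.
q = σ(T₁⁴ − T₂⁴) / 13.52 = 5.67×10⁻⁸ × 1.42×10^11 / 13.52 = 596 W/m².

q ≈ 596 W/m²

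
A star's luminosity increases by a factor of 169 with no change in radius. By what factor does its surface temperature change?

factor ≈ 3.61

P ∝ T⁴ ⇒ T ∝ P^(1/4), so T scales by (169)^(1/4) = 3.61.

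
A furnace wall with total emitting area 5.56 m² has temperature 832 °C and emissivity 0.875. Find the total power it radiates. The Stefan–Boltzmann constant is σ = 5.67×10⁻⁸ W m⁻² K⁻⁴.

832 °C = 1105 K.
P = εσAT⁴ = 0.875 × 5.67×10⁻⁸ × 5.56 × (1105)⁴ = 0.875 × 5.67×10⁻⁸ × 5.56 × 1.49×10^12.
P = 4.11×10^5 W.

P ≈ 4.11×10^5 W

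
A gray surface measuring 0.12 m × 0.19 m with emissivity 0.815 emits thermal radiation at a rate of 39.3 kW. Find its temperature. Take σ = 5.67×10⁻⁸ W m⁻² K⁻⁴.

A = 0.12 × 0.19 = 0.0228 m².
From P = εσAT⁴, T = (P / εσA)^(1/4) = (39300 / (0.815 × 5.67×10⁻⁸ × 0.0228))^(1/4).
T = (3.73×10^13)^(1/4) = 2470 K.

T ≈ 2470 K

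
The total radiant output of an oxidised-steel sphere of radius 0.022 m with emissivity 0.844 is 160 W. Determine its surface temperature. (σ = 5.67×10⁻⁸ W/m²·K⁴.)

A = 4πr² = 4π × (0.022)² = 6.08×10^-3 m².
From P = εσAT⁴, T = (P / εσA)^(1/4) = (160 / (0.844 × 5.67×10⁻⁸ × 6.08×10^-3))^(1/4).
T = (5.50×10^11)^(1/4) = 861 K.

T ≈ 861 K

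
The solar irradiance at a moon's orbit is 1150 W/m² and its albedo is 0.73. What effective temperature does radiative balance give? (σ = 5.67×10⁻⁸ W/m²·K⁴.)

Power absorbed = (1−a)S·πR²; power emitted = 4πR²σT⁴. Equating and cancelling πR²:
T = ((1−a)S / 4σ)^(1/4) = (310 / (4 × 5.67×10⁻⁸))^(1/4) = (1.37×10^9)^(1/4).
T = 192 K.

T ≈ 192 K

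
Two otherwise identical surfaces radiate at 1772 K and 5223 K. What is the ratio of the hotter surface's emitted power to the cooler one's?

P ∝ T⁴, so the ratio is (5223/1772)⁴ = (2.948)⁴ = 75.5.

ratio ≈ 75.5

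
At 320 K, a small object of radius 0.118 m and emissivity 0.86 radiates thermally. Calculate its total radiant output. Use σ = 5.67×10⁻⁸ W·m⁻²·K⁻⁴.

A = 4πr² = 4π × (0.118)² = 0.175 m².
Stefan–Boltzmann: P = εσAT⁴ = 0.86 × 5.67×10⁻⁸ × 0.175 × (320)⁴ = 0.86 × 5.67×10⁻⁸ × 0.175 × 1.05×10^10.
P = 89.5 W.

P ≈ 89.5 W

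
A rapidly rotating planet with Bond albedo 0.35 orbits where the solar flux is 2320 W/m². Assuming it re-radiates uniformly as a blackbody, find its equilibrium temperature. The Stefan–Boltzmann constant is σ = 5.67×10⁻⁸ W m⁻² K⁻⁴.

T ≈ 286 K

Power absorbed = (1−a)S·πR²; power emitted = 4πR²σT⁴. Equating and cancelling πR²:
T = ((1−a)S / 4σ)^(1/4) = (1510 / (4 × 5.67×10⁻⁸))^(1/4) = (6.65×10^9)^(1/4).
T = 286 K.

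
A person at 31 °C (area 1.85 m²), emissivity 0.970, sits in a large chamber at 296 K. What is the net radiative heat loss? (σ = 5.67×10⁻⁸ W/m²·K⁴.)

Q ≈ 87.9 W

Convert: 31 °C = 304 K.
Q = εσA(T⁴ − T_s⁴). T⁴ − T_s⁴ = (304)⁴ − (296)⁴ = 8.54×10^9 − 7.68×10^9 = 8.64×10^8 K⁴.
Q = 0.970 × 5.67×10⁻⁸ × 1.85 × 8.64×10^8 = 87.9 W.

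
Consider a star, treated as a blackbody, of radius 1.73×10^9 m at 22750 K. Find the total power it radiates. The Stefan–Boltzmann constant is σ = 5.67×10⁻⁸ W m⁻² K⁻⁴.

A = 4πr² = 4π × (1.73×10^9)² = 3.76×10^19 m².
P = σAT⁴ = 5.67×10⁻⁸ × 3.76×10^19 × (22750)⁴ = 5.67×10⁻⁸ × 3.76×10^19 × 2.68×10^17.
P = 5.71×10^29 W.

P ≈ 5.71×10^29 W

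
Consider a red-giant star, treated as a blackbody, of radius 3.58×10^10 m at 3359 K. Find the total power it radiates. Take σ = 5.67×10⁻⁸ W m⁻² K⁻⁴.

P ≈ 1.16×10^29 W

A = 4πr² = 4π × (3.58×10^10)² = 1.61×10^22 m².
P = σAT⁴ = 5.67×10⁻⁸ × 1.61×10^22 × (3359)⁴ = 5.67×10⁻⁸ × 1.61×10^22 × 1.27×10^14.
P = 1.16×10^29 W.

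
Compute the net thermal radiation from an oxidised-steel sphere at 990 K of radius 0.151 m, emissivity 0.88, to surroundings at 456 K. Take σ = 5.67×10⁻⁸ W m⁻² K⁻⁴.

A = 4πr² = 4π × (0.151)² = 0.287 m².
Q = εσA(T⁴ − T_s⁴). T⁴ − T_s⁴ = (990)⁴ − (456)⁴ = 9.61×10^11 − 4.32×10^10 = 9.17×10^11 K⁴.
Q = 0.88 × 5.67×10⁻⁸ × 0.287 × 9.17×10^11 = 13100 W.

Q ≈ 13100 W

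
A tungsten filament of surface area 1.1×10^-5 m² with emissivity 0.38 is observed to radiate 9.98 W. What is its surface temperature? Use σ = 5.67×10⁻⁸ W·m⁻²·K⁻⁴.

From P = εσAT⁴, T = (P / εσA)^(1/4) = (9.98 / (0.38 × 5.67×10⁻⁸ × 1.10×10^-5))^(1/4).
T = (4.21×10^13)^(1/4) = 2550 K.

T ≈ 2550 K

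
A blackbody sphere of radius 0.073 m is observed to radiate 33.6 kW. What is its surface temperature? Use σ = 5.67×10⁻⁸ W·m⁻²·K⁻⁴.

A = 4πr² = 4π × (0.073)² = 0.0670 m².
From P = σAT⁴, T = (P / σA)^(1/4) = (33600 / (5.67×10⁻⁸ × 0.0670))^(1/4).
T = (8.85×10^12)^(1/4) = 1720 K.

T ≈ 1720 K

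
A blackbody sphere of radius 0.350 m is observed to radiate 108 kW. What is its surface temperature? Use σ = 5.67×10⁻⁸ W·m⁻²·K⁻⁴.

T ≈ 1050 K

A = 4πr² = 4π × (0.350)² = 1.54 m².
From P = σAT⁴, T = (P / σA)^(1/4) = (1.08×10^5 / (5.67×10⁻⁸ × 1.54))^(1/4).
T = (1.24×10^12)^(1/4) = 1050 K.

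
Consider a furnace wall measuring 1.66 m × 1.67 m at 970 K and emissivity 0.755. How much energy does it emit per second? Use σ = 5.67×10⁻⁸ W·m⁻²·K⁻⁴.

A = 1.66 × 1.67 = 2.77 m².
Stefan–Boltzmann: P = εσAT⁴ = 0.755 × 5.67×10⁻⁸ × 2.77 × (970)⁴ = 0.755 × 5.67×10⁻⁸ × 2.77 × 8.85×10^11.
P = 1.05×10^5 W.

P ≈ 1.05×10^5 W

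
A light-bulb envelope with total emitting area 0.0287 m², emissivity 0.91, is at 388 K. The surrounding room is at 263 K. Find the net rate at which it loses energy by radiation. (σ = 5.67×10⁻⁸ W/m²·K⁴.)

Q ≈ 26.5 W

Q = εσA(T⁴ − T_s⁴). T⁴ − T_s⁴ = (388)⁴ − (263)⁴ = 2.27×10^10 − 4.78×10^9 = 1.79×10^10 K⁴.
Q = 0.91 × 5.67×10⁻⁸ × 0.0287 × 1.79×10^10 = 26.5 W.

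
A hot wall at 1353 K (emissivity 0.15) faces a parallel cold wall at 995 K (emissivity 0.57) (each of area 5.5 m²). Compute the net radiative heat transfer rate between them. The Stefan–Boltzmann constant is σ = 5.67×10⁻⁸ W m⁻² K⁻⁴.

For two large parallel gray plates, q = σ(T₁⁴ − T₂⁴) / (1/ε₁ + 1/ε₂ − 1).
1/ε₁ + 1/ε₂ − 1 = 1/0.15 + 1/0.57 − 1 = 7.421.
T₁⁴ − T₂⁴ = 3.35×10^12 − 9.80×10^11 = 2.37×10^12 K⁴.
q = 5.67×10⁻⁸ × 2.37×10^12 / 7.421 = 18100 W/m².
Q = q·A = 18100 × 5.5 = 99600 W.

Q ≈ 99600 W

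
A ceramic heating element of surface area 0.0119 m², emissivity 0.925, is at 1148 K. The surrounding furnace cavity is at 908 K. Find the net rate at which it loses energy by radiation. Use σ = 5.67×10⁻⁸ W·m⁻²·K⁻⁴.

Q ≈ 660 W

Q = εσA(T⁴ − T_s⁴). T⁴ − T_s⁴ = (1148)⁴ − (908)⁴ = 1.74×10^12 − 6.80×10^11 = 1.06×10^12 K⁴.
Q = 0.925 × 5.67×10⁻⁸ × 0.0119 × 1.06×10^12 = 660 W.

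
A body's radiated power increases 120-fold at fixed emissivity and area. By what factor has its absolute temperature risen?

P ∝ T⁴ ⇒ T ∝ P^(1/4), so T scales by (120)^(1/4) = 3.31.

factor ≈ 3.31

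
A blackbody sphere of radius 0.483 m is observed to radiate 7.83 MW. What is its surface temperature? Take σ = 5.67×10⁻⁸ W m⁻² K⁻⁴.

A = 4πr² = 4π × (0.483)² = 2.93 m².
From P = σAT⁴, T = (P / σA)^(1/4) = (7.83×10^6 / (5.67×10⁻⁸ × 2.93))^(1/4).
T = (4.71×10^13)^(1/4) = 2620 K.

T ≈ 2620 K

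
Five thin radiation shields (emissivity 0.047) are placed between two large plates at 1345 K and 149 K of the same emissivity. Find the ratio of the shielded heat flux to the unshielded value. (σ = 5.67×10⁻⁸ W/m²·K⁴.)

ratio ≈ 0.167

With N identical shields there are N+1 = 6 gaps in series, each with the same radiative resistance, so the flux falls to 1/(N+1) of its unshielded value.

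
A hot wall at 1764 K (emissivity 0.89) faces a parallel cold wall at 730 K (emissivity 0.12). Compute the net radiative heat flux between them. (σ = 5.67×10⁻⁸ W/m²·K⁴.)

q ≈ 63000 W/m²

For two large parallel gray plates, q = σ(T₁⁴ − T₂⁴) / (1/ε₁ + 1/ε₂ − 1).
1/ε₁ + 1/ε₂ − 1 = 1/0.89 + 1/0.12 − 1 = 8.457.
T₁⁴ − T₂⁴ = 9.68×10^12 − 2.84×10^11 = 9.40×10^12 K⁴.
q = 5.67×10⁻⁸ × 9.40×10^12 / 8.457 = 63000 W/m².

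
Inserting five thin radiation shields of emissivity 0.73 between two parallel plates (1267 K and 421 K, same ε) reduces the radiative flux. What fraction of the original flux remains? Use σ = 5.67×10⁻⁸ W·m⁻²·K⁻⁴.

ratio ≈ 0.167

With N identical shields there are N+1 = 6 gaps in series, each with the same radiative resistance, so the flux falls to 1/(N+1) of its unshielded value.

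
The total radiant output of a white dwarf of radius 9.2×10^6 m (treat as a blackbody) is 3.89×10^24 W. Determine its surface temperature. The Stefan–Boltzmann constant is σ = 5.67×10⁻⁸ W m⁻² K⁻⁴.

T ≈ 15900 K

A = 4πr² = 4π × (9.2×10^6)² = 1.06×10^15 m².
From P = σAT⁴, T = (P / σA)^(1/4) = (3.89×10^24 / (5.67×10⁻⁸ × 1.06×10^15))^(1/4).
T = (6.45×10^16)^(1/4) = 15900 K.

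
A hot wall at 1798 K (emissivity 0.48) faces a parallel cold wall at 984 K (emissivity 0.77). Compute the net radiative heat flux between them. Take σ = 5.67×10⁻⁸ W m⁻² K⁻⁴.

For two large parallel gray plates, q = σ(T₁⁴ − T₂⁴) / (1/ε₁ + 1/ε₂ − 1).
1/ε₁ + 1/ε₂ − 1 = 1/0.48 + 1/0.77 − 1 = 2.382.
T₁⁴ − T₂⁴ = 1.05×10^13 − 9.38×10^11 = 9.51×10^12 K⁴.
q = 5.67×10⁻⁸ × 9.51×10^12 / 2.382 = 2.26×10^5 W/m².

q ≈ 2.26×10^5 W/m²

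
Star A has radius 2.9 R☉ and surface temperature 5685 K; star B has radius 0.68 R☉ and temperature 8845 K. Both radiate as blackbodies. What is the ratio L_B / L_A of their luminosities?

L = 4πR²σT⁴ ∝ R²T⁴, so L_B/L_A = (0.68/2.9)² × (8845/5685)⁴ = 0.0550 × 5.86 = 0.322.

L_B/L_A ≈ 0.322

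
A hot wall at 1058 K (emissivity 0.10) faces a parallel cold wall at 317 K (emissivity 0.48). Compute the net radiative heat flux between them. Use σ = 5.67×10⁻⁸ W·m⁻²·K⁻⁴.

q ≈ 6360 W/m²

For two large parallel gray plates, q = σ(T₁⁴ − T₂⁴) / (1/ε₁ + 1/ε₂ − 1).
1/ε₁ + 1/ε₂ − 1 = 1/0.10 + 1/0.48 − 1 = 11.08.
T₁⁴ − T₂⁴ = 1.25×10^12 − 1.01×10^10 = 1.24×10^12 K⁴.
q = 5.67×10⁻⁸ × 1.24×10^12 / 11.08 = 6360 W/m².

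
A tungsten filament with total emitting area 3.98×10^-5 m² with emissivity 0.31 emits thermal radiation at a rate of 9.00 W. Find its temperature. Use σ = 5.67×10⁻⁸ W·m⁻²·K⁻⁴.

T ≈ 1890 K

From P = εσAT⁴, T = (P / εσA)^(1/4) = (9.00 / (0.31 × 5.67×10⁻⁸ × 3.98×10^-5))^(1/4).
T = (1.29×10^13)^(1/4) = 1890 K.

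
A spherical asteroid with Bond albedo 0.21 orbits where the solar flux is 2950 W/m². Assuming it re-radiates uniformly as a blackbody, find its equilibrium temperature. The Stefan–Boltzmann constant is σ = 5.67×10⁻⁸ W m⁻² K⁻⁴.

Power absorbed = (1−a)S·πR²; power emitted = 4πR²σT⁴. Equating and cancelling πR²:
T = ((1−a)S / 4σ)^(1/4) = (2330 / (4 × 5.67×10⁻⁸))^(1/4) = (1.03×10^10)^(1/4).
T = 318 K.

T ≈ 318 K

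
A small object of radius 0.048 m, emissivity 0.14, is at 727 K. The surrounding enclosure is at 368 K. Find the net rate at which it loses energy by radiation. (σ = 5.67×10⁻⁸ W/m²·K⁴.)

Q ≈ 60.0 W

A = 4πr² = 4π × (0.048)² = 0.0290 m².
Q = εσA(T⁴ − T_s⁴). T⁴ − T_s⁴ = (727)⁴ − (368)⁴ = 2.79×10^11 − 1.83×10^10 = 2.61×10^11 K⁴.
Q = 0.14 × 5.67×10⁻⁸ × 0.0290 × 2.61×10^11 = 60.0 W.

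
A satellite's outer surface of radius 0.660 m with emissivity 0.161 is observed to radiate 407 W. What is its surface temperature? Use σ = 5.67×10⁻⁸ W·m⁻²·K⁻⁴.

A = 4πr² = 4π × (0.660)² = 5.47 m².
From P = εσAT⁴, T = (P / εσA)^(1/4) = (407 / (0.161 × 5.67×10⁻⁸ × 5.47))^(1/4).
T = (8.14×10^9)^(1/4) = 300 K.

T ≈ 300 K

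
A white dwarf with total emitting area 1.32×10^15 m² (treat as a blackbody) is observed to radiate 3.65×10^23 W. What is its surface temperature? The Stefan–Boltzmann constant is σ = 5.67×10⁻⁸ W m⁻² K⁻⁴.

From P = σAT⁴, T = (P / σA)^(1/4) = (3.65×10^23 / (5.67×10⁻⁸ × 1.32×10^15))^(1/4).
T = (4.88×10^15)^(1/4) = 8360 K.

T ≈ 8360 K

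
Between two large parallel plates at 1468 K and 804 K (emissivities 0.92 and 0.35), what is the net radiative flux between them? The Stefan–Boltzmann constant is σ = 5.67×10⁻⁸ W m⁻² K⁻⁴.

For two large parallel gray plates, q = σ(T₁⁴ − T₂⁴) / (1/ε₁ + 1/ε₂ − 1).
1/ε₁ + 1/ε₂ − 1 = 1/0.92 + 1/0.35 − 1 = 2.944.
T₁⁴ − T₂⁴ = 4.64×10^12 − 4.18×10^11 = 4.23×10^12 K⁴.
q = 5.67×10⁻⁸ × 4.23×10^12 / 2.944 = 81400 W/m².

q ≈ 81400 W/m²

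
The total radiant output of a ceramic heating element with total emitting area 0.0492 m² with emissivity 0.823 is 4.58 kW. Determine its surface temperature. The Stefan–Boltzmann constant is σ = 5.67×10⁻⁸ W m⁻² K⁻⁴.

From P = εσAT⁴, T = (P / εσA)^(1/4) = (4580 / (0.823 × 5.67×10⁻⁸ × 0.0492))^(1/4).
T = (1.99×10^12)^(1/4) = 1190 K.

T ≈ 1190 K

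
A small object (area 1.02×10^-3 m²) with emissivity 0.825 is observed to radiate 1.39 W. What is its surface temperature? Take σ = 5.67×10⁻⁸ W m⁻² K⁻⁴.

T ≈ 413 K

From P = εσAT⁴, T = (P / εσA)^(1/4) = (1.39 / (0.825 × 5.67×10⁻⁸ × 1.02×10^-3))^(1/4).
T = (2.91×10^10)^(1/4) = 413 K.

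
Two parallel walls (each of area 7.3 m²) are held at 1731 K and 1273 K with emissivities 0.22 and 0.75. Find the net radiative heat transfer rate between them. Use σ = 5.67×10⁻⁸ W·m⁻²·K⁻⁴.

Q ≈ 5.39×10^5 W

For two large parallel gray plates, q = σ(T₁⁴ − T₂⁴) / (1/ε₁ + 1/ε₂ − 1).
1/ε₁ + 1/ε₂ − 1 = 1/0.22 + 1/0.75 − 1 = 4.879.
T₁⁴ − T₂⁴ = 8.98×10^12 − 2.63×10^12 = 6.35×10^12 K⁴.
q = 5.67×10⁻⁸ × 6.35×10^12 / 4.879 = 73800 W/m².
Q = q·A = 73800 × 7.3 = 5.39×10^5 W.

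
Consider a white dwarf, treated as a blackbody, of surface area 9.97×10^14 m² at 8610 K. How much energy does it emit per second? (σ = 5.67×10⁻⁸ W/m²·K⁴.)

P = σAT⁴ = 5.67×10⁻⁸ × 9.97×10^14 × (8610)⁴ = 5.67×10⁻⁸ × 9.97×10^14 × 5.50×10^15.
P = 3.11×10^23 W.

P ≈ 3.11×10^23 W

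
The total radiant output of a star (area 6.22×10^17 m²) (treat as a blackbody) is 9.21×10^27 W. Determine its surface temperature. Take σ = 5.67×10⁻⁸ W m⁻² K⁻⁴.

T ≈ 22600 K

From P = σAT⁴, T = (P / σA)^(1/4) = (9.21×10^27 / (5.67×10⁻⁸ × 6.22×10^17))^(1/4).
T = (2.61×10^17)^(1/4) = 22600 K.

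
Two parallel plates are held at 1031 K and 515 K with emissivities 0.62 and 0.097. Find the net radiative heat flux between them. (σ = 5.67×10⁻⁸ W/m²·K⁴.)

For two large parallel gray plates, q = σ(T₁⁴ − T₂⁴) / (1/ε₁ + 1/ε₂ − 1).
1/ε₁ + 1/ε₂ − 1 = 1/0.62 + 1/0.097 − 1 = 10.92.
T₁⁴ − T₂⁴ = 1.13×10^12 − 7.03×10^10 = 1.06×10^12 K⁴.
q = 5.67×10⁻⁸ × 1.06×10^12 / 10.92 = 5500 W/m².

q ≈ 5500 W/m²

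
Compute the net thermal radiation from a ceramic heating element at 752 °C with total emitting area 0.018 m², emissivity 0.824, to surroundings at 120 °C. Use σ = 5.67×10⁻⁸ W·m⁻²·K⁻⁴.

Q ≈ 908 W

Convert: 752 °C = 1025 K; 120 °C = 393 K.
Q = εσA(T⁴ − T_s⁴). T⁴ − T_s⁴ = (1025)⁴ − (393)⁴ = 1.10×10^12 − 2.39×10^10 = 1.08×10^12 K⁴.
Q = 0.824 × 5.67×10⁻⁸ × 0.0180 × 1.08×10^12 = 908 W.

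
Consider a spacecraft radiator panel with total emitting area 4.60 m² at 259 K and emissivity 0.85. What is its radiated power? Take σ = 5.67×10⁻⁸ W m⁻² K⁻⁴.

Stefan–Boltzmann: P = εσAT⁴ = 0.85 × 5.67×10⁻⁸ × 4.60 × (259)⁴ = 0.85 × 5.67×10⁻⁸ × 4.60 × 4.50×10^9.
P = 998 W.

P ≈ 998 W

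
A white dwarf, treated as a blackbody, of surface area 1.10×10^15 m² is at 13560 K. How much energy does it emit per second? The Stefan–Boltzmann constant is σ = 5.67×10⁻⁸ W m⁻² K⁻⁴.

P ≈ 2.11×10^24 W

P = σAT⁴ = 5.67×10⁻⁸ × 1.10×10^15 × (13560)⁴ = 5.67×10⁻⁸ × 1.10×10^15 × 3.38×10^16.
P = 2.11×10^24 W.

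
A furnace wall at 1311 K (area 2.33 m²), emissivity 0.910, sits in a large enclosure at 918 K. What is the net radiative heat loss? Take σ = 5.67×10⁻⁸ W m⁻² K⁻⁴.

Q = εσA(T⁴ − T_s⁴). T⁴ − T_s⁴ = (1311)⁴ − (918)⁴ = 2.95×10^12 − 7.10×10^11 = 2.24×10^12 K⁴.
Q = 0.910 × 5.67×10⁻⁸ × 2.33 × 2.24×10^12 = 2.70×10^5 W.

Q ≈ 2.70×10^5 W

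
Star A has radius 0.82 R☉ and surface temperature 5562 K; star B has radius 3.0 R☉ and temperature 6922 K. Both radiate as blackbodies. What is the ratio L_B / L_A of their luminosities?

L_B/L_A ≈ 32.1

L = 4πR²σT⁴ ∝ R²T⁴, so L_B/L_A = (3.0/0.82)² × (6922/5562)⁴ = 13.4 × 2.40 = 32.1.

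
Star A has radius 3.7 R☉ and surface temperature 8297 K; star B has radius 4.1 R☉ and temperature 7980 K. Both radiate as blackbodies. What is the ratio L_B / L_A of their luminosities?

L_B/L_A ≈ 1.05

L = 4πR²σT⁴ ∝ R²T⁴, so L_B/L_A = (4.1/3.7)² × (7980/8297)⁴ = 1.23 × 0.856 = 1.05.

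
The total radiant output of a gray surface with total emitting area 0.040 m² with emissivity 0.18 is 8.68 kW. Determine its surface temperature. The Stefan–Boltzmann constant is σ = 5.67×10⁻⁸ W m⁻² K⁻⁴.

From P = εσAT⁴, T = (P / εσA)^(1/4) = (8680 / (0.18 × 5.67×10⁻⁸ × 0.0400))^(1/4).
T = (2.13×10^13)^(1/4) = 2150 K.

T ≈ 2150 K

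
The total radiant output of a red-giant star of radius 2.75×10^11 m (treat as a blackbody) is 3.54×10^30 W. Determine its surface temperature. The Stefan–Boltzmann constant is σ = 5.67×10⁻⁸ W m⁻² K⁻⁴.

A = 4πr² = 4π × (2.75×10^11)² = 9.50×10^23 m².
From P = σAT⁴, T = (P / σA)^(1/4) = (3.54×10^30 / (5.67×10⁻⁸ × 9.50×10^23))^(1/4).
T = (6.57×10^13)^(1/4) = 2850 K.

T ≈ 2850 K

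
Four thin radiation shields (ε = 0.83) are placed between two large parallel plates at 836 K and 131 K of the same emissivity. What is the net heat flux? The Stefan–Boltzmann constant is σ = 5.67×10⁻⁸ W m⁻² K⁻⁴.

Each of the 5 gaps contributes resistance (2/ε − 1) = 2/0.83 − 1 = 1.410; total = 7.048.
q = σ(T₁⁴ − T₂⁴) / 7.048 = 5.67×10⁻⁸ × 4.88×10^11 / 7.048 = 3930 W/m².

q ≈ 3930 W/m²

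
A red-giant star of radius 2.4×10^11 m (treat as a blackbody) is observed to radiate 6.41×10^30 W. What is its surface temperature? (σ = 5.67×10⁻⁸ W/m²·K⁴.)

A = 4πr² = 4π × (2.4×10^11)² = 7.24×10^23 m².
From P = σAT⁴, T = (P / σA)^(1/4) = (6.41×10^30 / (5.67×10⁻⁸ × 7.24×10^23))^(1/4).
T = (1.56×10^14)^(1/4) = 3540 K.

T ≈ 3540 K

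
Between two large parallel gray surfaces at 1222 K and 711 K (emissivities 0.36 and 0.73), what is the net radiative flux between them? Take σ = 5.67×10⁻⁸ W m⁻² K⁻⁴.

q ≈ 35600 W/m²

For two large parallel gray plates, q = σ(T₁⁴ − T₂⁴) / (1/ε₁ + 1/ε₂ − 1).
1/ε₁ + 1/ε₂ − 1 = 1/0.36 + 1/0.73 − 1 = 3.148.
T₁⁴ − T₂⁴ = 2.23×10^12 − 2.56×10^11 = 1.97×10^12 K⁴.
q = 5.67×10⁻⁸ × 1.97×10^12 / 3.148 = 35600 W/m².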